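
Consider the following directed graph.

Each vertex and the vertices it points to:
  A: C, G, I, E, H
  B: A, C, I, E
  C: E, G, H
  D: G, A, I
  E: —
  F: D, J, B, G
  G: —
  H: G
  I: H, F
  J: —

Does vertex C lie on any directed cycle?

No

C lies on a cycle iff there is a path from C back to itself.
Exploring from C, it never reaches itself; equivalently, its strongly connected component is a singleton.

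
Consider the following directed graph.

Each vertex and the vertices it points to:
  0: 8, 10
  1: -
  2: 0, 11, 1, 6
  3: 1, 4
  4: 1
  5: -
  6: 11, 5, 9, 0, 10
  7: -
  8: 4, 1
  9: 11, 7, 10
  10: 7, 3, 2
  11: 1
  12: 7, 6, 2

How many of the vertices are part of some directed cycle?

5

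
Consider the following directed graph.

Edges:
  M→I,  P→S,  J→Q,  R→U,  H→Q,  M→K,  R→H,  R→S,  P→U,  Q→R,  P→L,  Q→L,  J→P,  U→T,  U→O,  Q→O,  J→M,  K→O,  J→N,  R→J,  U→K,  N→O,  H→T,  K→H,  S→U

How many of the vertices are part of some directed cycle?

A vertex is on a directed cycle iff it belongs to a strongly connected component of size ≥ 2 (or has a self-loop).
The vertices on cycles are {H, J, K, M, P, Q, R, S, U} — 9 in total.

9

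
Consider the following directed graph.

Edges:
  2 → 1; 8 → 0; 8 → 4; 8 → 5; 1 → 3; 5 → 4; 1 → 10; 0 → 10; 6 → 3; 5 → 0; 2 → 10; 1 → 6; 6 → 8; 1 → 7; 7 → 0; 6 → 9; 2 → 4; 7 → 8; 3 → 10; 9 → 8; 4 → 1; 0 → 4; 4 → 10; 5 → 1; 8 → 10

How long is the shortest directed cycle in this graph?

For each vertex v, BFS finds the shortest path from v back to v.
The shortest such closed walk is 1 → 6 → 8 → 4 → 1, length 4.

4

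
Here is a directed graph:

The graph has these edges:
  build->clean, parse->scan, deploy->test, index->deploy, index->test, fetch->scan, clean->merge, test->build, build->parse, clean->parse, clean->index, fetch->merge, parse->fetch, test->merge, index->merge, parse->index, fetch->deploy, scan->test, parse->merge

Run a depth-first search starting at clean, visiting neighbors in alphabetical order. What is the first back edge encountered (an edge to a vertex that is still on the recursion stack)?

DFS from clean (visiting neighbors in alphabetical order); mark gray on enter, black on exit:
clean gray
  index gray
    deploy gray
      test gray
        build gray
          build→clean: clean is gray → back edge
First back edge: build → clean.

build->clean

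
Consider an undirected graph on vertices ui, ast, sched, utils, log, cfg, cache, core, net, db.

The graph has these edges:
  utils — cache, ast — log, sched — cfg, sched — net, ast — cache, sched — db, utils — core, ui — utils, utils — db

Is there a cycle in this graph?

DFS, tracking each vertex's parent; an edge to a visited non-parent vertex closes a cycle.
Start from db:
visit db (parent –)
  visit utils (parent db)
    visit ui (parent utils)
      ui–utils: parent, skip
    utils–db: parent, skip
    visit core (parent utils)
      core–utils: parent, skip
    visit cache (parent utils)
      cache–utils: parent, skip
      visit ast (parent cache)
        visit log (parent ast)
          log–ast: parent, skip
        ast–cache: parent, skip
  visit sched (parent db)
    visit cfg (parent sched)
      cfg–sched: parent, skip
    visit net (parent sched)
      net–sched: parent, skip
    sched–db: parent, skip
No non-parent visited neighbor found — the graph is a forest.

No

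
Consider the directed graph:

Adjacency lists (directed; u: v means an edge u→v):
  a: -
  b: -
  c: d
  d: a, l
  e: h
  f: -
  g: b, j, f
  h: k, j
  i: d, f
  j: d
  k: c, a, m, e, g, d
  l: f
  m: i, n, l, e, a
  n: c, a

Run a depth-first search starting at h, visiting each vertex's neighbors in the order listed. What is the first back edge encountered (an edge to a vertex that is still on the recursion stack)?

e->h

DFS from h (visiting each vertex's neighbors in the order listed); mark gray on enter, black on exit:
h gray
  k gray
    c gray
      d gray
        a gray
        a black
        l gray
          f gray
          f black
        l black
      d black
    c black
    k→a: a black — skip
    m gray
      i gray
        i→d: d black — skip
        i→f: f black — skip
      i black
      n gray
        n→c: c black — skip
        n→a: a black — skip
      n black
      m→l: l black — skip
      e gray
        e→h: h is gray → back edge
First back edge: e → h.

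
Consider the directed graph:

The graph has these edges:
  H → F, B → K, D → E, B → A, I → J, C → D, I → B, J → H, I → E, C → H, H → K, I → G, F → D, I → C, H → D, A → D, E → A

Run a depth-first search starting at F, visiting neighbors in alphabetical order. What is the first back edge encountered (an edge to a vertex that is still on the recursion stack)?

A→D

DFS from F (visiting neighbors in alphabetical order); mark gray on enter, black on exit:
F gray
  D gray
    E gray
      A gray
        A→D: D is gray → back edge
First back edge: A → D.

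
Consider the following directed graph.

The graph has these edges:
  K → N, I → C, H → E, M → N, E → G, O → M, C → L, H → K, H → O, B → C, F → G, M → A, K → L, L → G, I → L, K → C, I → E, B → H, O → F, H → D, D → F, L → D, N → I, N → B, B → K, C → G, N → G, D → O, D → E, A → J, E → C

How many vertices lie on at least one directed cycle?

A vertex is on a directed cycle iff it belongs to a strongly connected component of size ≥ 2 (or has a self-loop).
The vertices on cycles are {B, C, D, E, H, I, K, L, M, N, O} — 11 in total.

11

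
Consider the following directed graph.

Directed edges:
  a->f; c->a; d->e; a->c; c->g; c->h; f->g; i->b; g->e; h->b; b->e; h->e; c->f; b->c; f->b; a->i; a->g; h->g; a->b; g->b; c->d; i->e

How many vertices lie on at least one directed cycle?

A vertex is on a directed cycle iff it belongs to a strongly connected component of size ≥ 2 (or has a self-loop).
The vertices on cycles are {a, b, c, f, g, h, i} — 7 in total.

7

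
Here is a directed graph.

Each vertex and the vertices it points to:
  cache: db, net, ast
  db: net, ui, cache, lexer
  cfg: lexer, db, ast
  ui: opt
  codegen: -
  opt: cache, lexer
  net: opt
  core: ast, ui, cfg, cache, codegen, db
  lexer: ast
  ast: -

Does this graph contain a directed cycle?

DFS with white/gray/black marking, starting from ast:
ast gray
ast black
cache gray
  db gray
    net gray
      opt gray
        opt→cache: cache is gray → back edge
Back edge found, so a cycle exists: cache → db → net → opt → cache.

Yes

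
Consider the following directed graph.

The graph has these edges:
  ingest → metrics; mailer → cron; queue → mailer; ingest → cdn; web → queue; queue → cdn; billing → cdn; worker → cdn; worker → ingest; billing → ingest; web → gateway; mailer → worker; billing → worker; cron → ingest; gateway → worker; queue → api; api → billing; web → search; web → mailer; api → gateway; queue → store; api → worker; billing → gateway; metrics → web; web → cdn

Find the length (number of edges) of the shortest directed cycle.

5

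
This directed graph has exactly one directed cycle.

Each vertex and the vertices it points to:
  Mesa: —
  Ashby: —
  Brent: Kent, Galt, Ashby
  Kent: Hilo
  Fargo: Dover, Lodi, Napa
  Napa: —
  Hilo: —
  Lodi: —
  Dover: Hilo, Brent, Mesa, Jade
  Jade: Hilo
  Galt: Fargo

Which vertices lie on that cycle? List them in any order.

Galt, Brent, Dover, Fargo

DFS with gray/black marking from Dover:
Dover gray
  Hilo gray
  Hilo black
  Brent gray
    Kent gray
      Kent→Hilo: Hilo black — skip
    Kent black
    Galt gray
      Fargo gray
        Fargo→Dover: Dover is gray → back edge
Back edge closes the cycle Dover → Brent → Galt → Fargo → Dover; its vertices are {Galt, Brent, Dover, Fargo}.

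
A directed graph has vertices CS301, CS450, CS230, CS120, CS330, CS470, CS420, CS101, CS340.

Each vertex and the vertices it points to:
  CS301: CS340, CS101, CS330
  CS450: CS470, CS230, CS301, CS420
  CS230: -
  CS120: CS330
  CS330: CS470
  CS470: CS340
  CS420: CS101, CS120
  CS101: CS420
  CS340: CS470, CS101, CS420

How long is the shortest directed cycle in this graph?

2

For each vertex v, BFS finds the shortest path from v back to v.
The shortest such closed walk is CS470 → CS340 → CS470, length 2.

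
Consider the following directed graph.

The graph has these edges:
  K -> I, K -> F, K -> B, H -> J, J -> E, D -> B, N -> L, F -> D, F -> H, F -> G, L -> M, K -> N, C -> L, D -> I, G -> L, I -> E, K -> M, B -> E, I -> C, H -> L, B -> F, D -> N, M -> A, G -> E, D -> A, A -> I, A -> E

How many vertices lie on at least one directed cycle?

8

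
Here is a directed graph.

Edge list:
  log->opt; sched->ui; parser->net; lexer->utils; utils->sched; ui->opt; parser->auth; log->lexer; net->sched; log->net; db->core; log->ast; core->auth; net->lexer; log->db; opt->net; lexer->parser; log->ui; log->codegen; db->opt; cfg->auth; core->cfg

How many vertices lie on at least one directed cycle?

7

A vertex is on a directed cycle iff it belongs to a strongly connected component of size ≥ 2 (or has a self-loop).
The vertices on cycles are {ui, net, opt, lexer, sched, utils, parser} — 7 in total.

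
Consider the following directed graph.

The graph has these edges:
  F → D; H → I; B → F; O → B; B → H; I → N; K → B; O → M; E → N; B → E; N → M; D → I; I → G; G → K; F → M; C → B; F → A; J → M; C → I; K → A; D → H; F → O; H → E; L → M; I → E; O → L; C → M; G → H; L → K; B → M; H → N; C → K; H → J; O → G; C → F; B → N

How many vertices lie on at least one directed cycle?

A vertex is on a directed cycle iff it belongs to a strongly connected component of size ≥ 2 (or has a self-loop).
The vertices on cycles are {B, D, F, G, H, I, K, L, O} — 9 in total.

9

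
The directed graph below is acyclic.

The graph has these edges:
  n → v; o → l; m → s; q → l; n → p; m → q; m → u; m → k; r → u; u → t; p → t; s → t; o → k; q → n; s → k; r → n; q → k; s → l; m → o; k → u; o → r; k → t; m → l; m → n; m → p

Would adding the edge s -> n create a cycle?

No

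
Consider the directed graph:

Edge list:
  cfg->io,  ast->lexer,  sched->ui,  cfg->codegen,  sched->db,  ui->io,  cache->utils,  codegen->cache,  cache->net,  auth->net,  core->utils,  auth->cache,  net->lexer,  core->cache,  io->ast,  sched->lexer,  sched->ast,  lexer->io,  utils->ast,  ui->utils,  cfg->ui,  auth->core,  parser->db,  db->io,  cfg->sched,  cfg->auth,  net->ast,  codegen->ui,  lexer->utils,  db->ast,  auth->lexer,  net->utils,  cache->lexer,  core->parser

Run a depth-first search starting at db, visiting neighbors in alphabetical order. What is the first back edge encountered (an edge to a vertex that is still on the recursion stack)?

io→ast

DFS from db (visiting neighbors in alphabetical order); mark gray on enter, black on exit:
db gray
  ast gray
    lexer gray
      io gray
        io→ast: ast is gray → back edge
First back edge: io → ast.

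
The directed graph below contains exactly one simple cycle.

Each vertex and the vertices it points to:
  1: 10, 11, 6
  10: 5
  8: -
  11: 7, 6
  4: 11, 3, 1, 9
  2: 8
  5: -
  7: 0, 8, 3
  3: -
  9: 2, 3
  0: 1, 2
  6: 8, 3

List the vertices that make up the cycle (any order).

DFS with gray/black marking from 1:
1 gray
  10 gray
    5 gray
    5 black
  10 black
  11 gray
    7 gray
      0 gray
        0→1: 1 is gray → back edge
Back edge closes the cycle 1 → 11 → 7 → 0 → 1; its vertices are {0, 1, 7, 11}.

0, 1, 7, 11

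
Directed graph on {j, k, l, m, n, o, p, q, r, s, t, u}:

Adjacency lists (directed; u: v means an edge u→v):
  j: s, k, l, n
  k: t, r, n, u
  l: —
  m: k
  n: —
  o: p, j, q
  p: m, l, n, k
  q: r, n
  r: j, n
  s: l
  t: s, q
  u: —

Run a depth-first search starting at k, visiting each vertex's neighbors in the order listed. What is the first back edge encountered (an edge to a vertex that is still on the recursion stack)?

j→k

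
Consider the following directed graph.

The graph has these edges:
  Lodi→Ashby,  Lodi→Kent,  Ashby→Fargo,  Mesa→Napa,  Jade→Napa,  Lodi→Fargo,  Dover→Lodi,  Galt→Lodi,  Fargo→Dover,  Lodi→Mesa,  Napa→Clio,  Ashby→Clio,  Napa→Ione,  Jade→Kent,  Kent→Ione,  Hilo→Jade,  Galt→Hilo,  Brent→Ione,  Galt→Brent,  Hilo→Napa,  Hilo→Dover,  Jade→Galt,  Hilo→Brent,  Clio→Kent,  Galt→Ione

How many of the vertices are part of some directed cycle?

7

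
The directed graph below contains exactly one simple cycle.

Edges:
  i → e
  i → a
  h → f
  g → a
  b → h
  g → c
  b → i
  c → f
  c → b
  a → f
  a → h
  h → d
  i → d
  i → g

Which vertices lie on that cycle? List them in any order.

b, c, g, i

DFS with gray/black marking from c:
c gray
  b gray
    h gray
      f gray
      f black
      d gray
      d black
    h black
    i gray
      e gray
      e black
      a gray
        a→f: f black — skip
        a→h: h black — skip
      a black
      g gray
        g→c: c is gray → back edge
Back edge closes the cycle c → b → i → g → c; its vertices are {b, c, g, i}.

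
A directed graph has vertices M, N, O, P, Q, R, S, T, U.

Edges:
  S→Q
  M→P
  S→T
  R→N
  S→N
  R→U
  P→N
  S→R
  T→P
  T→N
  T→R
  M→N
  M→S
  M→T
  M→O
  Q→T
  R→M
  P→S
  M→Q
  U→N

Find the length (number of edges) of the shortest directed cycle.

For each vertex v, BFS finds the shortest path from v back to v.
The shortest such closed walk is M → T → R → M, length 3.

3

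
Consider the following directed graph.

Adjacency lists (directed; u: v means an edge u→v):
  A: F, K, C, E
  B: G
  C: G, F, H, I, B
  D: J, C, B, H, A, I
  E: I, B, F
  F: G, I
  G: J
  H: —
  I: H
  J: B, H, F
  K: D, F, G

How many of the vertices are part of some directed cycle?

7

A vertex is on a directed cycle iff it belongs to a strongly connected component of size ≥ 2 (or has a self-loop).
The vertices on cycles are {A, B, D, F, G, J, K} — 7 in total.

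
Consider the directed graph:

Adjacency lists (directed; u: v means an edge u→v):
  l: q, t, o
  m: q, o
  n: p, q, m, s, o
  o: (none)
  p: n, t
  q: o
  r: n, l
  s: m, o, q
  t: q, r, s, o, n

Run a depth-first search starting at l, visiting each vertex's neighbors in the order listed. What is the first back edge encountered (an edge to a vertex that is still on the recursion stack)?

p->n

DFS from l (visiting each vertex's neighbors in the order listed); mark gray on enter, black on exit:
l gray
  q gray
    o gray
    o black
  q black
  t gray
    t→q: q black — skip
    r gray
      n gray
        p gray
          p→n: n is gray → back edge
First back edge: p → n.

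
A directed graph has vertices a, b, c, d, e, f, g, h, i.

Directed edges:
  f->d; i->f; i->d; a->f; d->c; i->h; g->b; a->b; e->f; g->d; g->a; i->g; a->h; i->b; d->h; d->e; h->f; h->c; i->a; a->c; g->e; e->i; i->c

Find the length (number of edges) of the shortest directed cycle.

3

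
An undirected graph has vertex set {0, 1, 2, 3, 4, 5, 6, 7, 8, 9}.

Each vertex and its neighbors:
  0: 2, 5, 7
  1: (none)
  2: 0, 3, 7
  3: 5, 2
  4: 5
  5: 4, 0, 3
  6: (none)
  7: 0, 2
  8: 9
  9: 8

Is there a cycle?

Yes

DFS, tracking each vertex's parent; an edge to a visited non-parent vertex closes a cycle.
Start from 4:
visit 4 (parent –)
  visit 5 (parent 4)
    5–4: parent, skip
    visit 0 (parent 5)
      visit 2 (parent 0)
        2–0: parent, skip
        visit 3 (parent 2)
          3–5: 5 visited and ≠ parent → cycle
Cycle: 5 – 0 – 2 – 3 – 5.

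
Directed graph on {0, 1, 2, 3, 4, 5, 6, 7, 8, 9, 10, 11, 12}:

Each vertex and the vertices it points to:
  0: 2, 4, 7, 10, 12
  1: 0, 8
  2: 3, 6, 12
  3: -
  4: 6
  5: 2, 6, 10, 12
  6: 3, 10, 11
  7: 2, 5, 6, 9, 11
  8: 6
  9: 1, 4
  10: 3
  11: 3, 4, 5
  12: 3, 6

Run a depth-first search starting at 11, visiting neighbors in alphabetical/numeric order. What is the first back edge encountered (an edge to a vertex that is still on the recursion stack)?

DFS from 11 (visiting neighbors in alphabetical/numeric order); mark gray on enter, black on exit:
11 gray
  3 gray
  3 black
  4 gray
    6 gray
      6→3: 3 black — skip
      10 gray
        10→3: 3 black — skip
      10 black
      6→11: 11 is gray → back edge
First back edge: 6 → 11.

6→11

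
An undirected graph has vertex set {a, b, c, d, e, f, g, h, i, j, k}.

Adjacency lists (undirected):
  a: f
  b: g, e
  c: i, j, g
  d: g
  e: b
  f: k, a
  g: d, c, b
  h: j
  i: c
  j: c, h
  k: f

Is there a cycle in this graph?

No

DFS, tracking each vertex's parent; an edge to a visited non-parent vertex closes a cycle.
Start from g:
visit g (parent –)
  visit d (parent g)
    d–g: parent, skip
  visit c (parent g)
    visit i (parent c)
      i–c: parent, skip
    visit j (parent c)
      j–c: parent, skip
      visit h (parent j)
        h–j: parent, skip
    c–g: parent, skip
  visit b (parent g)
    b–g: parent, skip
    visit e (parent b)
      e–b: parent, skip
visit a (parent –)
  visit f (parent a)
    visit k (parent f)
      k–f: parent, skip
    f–a: parent, skip
No non-parent visited neighbor found — the graph is a forest.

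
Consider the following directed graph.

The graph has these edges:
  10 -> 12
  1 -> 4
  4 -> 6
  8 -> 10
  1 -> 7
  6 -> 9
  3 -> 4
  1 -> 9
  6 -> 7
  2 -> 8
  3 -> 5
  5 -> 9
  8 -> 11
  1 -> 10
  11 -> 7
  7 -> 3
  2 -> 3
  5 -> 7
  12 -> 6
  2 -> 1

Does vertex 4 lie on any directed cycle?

4 is on a cycle iff 4 can reach itself via ≥1 edge.
4 → 6 → 7 → 3 → 4 — yes.

Yes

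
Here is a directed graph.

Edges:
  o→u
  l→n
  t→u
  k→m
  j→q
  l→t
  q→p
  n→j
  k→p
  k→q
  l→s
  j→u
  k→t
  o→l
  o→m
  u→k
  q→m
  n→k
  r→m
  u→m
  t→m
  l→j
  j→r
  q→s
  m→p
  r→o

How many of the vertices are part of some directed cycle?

8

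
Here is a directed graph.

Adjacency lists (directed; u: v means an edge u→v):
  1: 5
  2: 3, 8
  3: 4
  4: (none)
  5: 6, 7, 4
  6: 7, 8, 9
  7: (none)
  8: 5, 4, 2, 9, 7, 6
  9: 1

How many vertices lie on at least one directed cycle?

6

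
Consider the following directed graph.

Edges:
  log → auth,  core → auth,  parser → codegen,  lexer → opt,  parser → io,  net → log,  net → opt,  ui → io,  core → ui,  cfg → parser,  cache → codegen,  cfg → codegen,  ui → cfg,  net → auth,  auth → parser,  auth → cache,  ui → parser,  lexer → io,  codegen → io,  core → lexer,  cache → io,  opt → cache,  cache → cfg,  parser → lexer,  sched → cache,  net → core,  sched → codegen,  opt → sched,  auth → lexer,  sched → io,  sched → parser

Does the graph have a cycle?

Yes

DFS with white/gray/black marking, starting from lexer:
lexer gray
  io gray
  io black
  opt gray
    sched gray
      cache gray
        cfg gray
          parser gray
            codegen gray
              codegen→io: io black — skip
            codegen black
            parser→lexer: lexer is gray → back edge
Back edge found, so a cycle exists: lexer → opt → sched → cache → cfg → parser → lexer.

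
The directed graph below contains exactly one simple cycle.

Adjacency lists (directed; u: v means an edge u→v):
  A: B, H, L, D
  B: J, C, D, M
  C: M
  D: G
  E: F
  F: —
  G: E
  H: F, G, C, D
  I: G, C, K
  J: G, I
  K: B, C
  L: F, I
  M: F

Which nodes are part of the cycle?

DFS with gray/black marking from B:
B gray
  J gray
    G gray
      E gray
        F gray
        F black
      E black
    G black
    I gray
      I→G: G black — skip
      C gray
        M gray
          M→F: F black — skip
        M black
      C black
      K gray
        K→B: B is gray → back edge
Back edge closes the cycle B → J → I → K → B; its vertices are {B, I, J, K}.

B, I, J, K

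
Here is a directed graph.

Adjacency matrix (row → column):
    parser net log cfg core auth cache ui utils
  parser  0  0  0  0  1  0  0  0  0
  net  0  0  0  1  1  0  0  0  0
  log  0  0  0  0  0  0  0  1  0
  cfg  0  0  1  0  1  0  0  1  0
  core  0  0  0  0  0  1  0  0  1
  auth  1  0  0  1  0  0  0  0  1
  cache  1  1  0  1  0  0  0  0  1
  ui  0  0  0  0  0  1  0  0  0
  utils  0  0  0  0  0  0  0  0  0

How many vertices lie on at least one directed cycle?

6

A vertex is on a directed cycle iff it belongs to a strongly connected component of size ≥ 2 (or has a self-loop).
The vertices on cycles are {ui, cfg, log, auth, core, parser} — 6 in total.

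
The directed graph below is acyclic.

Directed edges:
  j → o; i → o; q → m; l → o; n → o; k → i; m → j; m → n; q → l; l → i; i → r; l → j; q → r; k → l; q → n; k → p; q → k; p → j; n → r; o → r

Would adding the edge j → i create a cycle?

Adding j→i creates a cycle iff i can already reach j.
Explore from i: no path reaches j. The graph stays acyclic.

No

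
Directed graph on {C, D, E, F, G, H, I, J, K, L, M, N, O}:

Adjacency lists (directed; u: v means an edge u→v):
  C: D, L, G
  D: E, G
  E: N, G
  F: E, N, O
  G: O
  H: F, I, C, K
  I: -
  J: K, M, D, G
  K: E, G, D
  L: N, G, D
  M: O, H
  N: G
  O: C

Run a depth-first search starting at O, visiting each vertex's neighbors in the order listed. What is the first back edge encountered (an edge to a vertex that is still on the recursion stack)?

G->O

DFS from O (visiting each vertex's neighbors in the order listed); mark gray on enter, black on exit:
O gray
  C gray
    D gray
      E gray
        N gray
          G gray
            G→O: O is gray → back edge
First back edge: G → O.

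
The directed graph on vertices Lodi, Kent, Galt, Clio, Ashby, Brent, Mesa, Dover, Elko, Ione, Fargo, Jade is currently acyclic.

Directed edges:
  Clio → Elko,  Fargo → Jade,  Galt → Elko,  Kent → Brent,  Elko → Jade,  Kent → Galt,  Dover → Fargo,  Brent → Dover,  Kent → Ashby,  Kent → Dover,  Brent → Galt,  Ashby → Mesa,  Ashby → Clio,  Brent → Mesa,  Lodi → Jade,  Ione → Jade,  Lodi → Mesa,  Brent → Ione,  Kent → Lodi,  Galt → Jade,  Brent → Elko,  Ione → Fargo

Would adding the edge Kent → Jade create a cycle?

Adding Kent→Jade creates a cycle iff Jade can already reach Kent.
Explore from Jade: no path reaches Kent. The graph stays acyclic.

No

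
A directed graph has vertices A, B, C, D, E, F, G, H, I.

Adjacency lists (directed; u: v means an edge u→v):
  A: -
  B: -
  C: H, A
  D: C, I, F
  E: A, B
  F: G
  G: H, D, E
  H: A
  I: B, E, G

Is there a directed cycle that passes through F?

F is on a cycle iff F can reach itself via ≥1 edge.
F → G → D → F — yes.

Yes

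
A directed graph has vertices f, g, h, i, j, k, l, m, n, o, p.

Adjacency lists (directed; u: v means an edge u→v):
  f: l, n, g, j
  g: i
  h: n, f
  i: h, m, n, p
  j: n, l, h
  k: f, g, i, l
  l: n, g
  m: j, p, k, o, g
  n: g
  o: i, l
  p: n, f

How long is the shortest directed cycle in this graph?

3

For each vertex v, BFS finds the shortest path from v back to v.
The shortest such closed walk is i → n → g → i, length 3.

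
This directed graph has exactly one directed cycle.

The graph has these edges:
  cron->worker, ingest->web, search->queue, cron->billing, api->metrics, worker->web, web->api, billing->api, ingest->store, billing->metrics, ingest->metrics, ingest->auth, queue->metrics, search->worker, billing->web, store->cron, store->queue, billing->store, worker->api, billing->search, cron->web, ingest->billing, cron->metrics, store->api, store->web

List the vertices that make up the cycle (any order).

DFS with gray/black marking from billing:
billing gray
  search gray
    queue gray
      metrics gray
      metrics black
    queue black
    worker gray
      api gray
        api→metrics: metrics black — skip
      api black
      web gray
        web→api: api black — skip
      web black
    worker black
  search black
  billing→web: web black — skip
  store gray
    store→web: web black — skip
    store→queue: queue black — skip
    cron gray
      cron→metrics: metrics black — skip
      cron→worker: worker black — skip
      cron→web: web black — skip
      cron→billing: billing is gray → back edge
Back edge closes the cycle billing → store → cron → billing; its vertices are {cron, store, billing}.

cron, store, billing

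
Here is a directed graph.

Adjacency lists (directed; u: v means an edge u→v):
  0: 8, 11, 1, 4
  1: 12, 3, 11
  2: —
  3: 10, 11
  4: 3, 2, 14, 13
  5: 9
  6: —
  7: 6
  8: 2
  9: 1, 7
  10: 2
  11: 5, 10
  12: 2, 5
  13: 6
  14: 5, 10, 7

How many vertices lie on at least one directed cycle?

A vertex is on a directed cycle iff it belongs to a strongly connected component of size ≥ 2 (or has a self-loop).
The vertices on cycles are {1, 3, 5, 9, 11, 12} — 6 in total.

6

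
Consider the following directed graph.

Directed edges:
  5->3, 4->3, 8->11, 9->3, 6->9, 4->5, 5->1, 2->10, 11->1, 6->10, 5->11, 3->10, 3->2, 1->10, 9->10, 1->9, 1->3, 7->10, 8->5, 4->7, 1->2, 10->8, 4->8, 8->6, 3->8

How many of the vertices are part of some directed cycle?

A vertex is on a directed cycle iff it belongs to a strongly connected component of size ≥ 2 (or has a self-loop).
The vertices on cycles are {1, 2, 3, 5, 6, 8, 9, 10, 11} — 9 in total.

9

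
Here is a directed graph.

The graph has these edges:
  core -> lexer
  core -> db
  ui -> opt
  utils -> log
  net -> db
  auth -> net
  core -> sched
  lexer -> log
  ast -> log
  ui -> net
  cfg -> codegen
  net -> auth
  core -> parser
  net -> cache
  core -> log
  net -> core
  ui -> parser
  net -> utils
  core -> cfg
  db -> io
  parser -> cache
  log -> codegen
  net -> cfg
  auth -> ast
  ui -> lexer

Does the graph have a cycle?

DFS with white/gray/black marking, starting from ui:
ui gray
  parser gray
    cache gray
    cache black
  parser black
  opt gray
  opt black
  lexer gray
    log gray
      codegen gray
      codegen black
    log black
  lexer black
  net gray
    auth gray
      auth→net: net is gray → back edge
Back edge found, so a cycle exists: net → auth → net.

Yes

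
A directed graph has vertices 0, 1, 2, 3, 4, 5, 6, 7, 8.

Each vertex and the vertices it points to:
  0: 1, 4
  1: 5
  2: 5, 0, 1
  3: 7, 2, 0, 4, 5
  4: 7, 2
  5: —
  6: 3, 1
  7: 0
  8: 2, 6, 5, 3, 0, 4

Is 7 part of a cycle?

7 is on a cycle iff 7 can reach itself via ≥1 edge.
7 → 0 → 4 → 7 — yes.

Yes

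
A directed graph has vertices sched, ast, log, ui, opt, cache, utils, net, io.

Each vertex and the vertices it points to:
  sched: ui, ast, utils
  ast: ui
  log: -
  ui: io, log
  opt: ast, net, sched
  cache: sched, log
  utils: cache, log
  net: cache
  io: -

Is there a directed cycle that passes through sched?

Yes

sched is on a cycle iff sched can reach itself via ≥1 edge.
sched → utils → cache → sched — yes.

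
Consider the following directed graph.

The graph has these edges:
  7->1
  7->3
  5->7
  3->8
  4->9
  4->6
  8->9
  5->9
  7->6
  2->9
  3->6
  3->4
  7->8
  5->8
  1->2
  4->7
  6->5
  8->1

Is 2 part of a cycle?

No

2 lies on a cycle iff there is a path from 2 back to itself.
Exploring from 2, it never reaches itself; equivalently, its strongly connected component is a singleton.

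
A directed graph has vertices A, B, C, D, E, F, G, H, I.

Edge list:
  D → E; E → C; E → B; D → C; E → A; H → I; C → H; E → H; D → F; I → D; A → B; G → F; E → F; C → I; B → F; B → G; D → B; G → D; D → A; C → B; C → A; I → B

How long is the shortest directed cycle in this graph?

3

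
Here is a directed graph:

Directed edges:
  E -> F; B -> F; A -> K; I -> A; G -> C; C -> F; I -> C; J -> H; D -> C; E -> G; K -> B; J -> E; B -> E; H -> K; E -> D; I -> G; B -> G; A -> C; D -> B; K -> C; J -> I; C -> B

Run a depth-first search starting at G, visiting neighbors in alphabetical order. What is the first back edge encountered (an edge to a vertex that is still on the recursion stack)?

DFS from G (visiting neighbors in alphabetical order); mark gray on enter, black on exit:
G gray
  C gray
    B gray
      E gray
        D gray
          D→B: B is gray → back edge
First back edge: D → B.

D→B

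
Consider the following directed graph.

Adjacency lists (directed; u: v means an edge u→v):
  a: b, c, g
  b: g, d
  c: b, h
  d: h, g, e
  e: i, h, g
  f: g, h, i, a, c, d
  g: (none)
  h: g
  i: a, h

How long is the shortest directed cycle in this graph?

For each vertex v, BFS finds the shortest path from v back to v.
The shortest such closed walk is i → a → b → d → e → i, length 5.

5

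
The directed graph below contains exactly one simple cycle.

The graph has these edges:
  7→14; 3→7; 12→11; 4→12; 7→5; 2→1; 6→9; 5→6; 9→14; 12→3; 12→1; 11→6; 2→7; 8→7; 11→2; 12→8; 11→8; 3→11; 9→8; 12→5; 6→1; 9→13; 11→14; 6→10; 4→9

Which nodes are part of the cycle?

5, 6, 7, 8, 9

DFS with gray/black marking from 5:
5 gray
  6 gray
    10 gray
    10 black
    9 gray
      8 gray
        7 gray
          7→5: 5 is gray → back edge
Back edge closes the cycle 5 → 6 → 9 → 8 → 7 → 5; its vertices are {5, 6, 7, 8, 9}.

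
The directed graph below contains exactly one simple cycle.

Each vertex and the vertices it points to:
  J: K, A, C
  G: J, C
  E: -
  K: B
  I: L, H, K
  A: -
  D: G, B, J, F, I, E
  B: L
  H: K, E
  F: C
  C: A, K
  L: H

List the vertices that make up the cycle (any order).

B, H, K, L

DFS with gray/black marking from L:
L gray
  H gray
    K gray
      B gray
        B→L: L is gray → back edge
Back edge closes the cycle L → H → K → B → L; its vertices are {B, H, K, L}.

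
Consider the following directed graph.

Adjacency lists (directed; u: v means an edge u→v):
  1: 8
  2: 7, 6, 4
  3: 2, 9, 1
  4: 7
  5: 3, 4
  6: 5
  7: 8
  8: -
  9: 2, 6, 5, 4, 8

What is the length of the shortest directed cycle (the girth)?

3

For each vertex v, BFS finds the shortest path from v back to v.
The shortest such closed walk is 9 → 5 → 3 → 9, length 3.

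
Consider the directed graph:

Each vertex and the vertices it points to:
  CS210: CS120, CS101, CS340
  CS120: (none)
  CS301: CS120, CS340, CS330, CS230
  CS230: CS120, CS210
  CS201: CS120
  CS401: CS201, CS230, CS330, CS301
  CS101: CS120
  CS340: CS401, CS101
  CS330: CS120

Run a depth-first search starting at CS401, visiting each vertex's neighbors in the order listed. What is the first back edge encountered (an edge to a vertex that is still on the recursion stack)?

DFS from CS401 (visiting each vertex's neighbors in the order listed); mark gray on enter, black on exit:
CS401 gray
  CS201 gray
    CS120 gray
    CS120 black
  CS201 black
  CS230 gray
    CS230→CS120: CS120 black — skip
    CS210 gray
      CS210→CS120: CS120 black — skip
      CS101 gray
        CS101→CS120: CS120 black — skip
      CS101 black
      CS340 gray
        CS340→CS401: CS401 is gray → back edge
First back edge: CS340 → CS401.

CS340→CS401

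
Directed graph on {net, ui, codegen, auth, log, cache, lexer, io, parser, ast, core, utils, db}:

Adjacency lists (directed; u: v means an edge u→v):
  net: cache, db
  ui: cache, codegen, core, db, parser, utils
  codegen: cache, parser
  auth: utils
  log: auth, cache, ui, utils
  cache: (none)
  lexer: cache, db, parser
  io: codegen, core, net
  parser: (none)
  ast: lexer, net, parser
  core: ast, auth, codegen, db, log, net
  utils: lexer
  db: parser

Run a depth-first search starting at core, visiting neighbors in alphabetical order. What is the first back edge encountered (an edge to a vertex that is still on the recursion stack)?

ui→core

DFS from core (visiting neighbors in alphabetical order); mark gray on enter, black on exit:
core gray
  ast gray
    lexer gray
      cache gray
      cache black
      db gray
        parser gray
        parser black
      db black
      lexer→parser: parser black — skip
    lexer black
    net gray
      net→cache: cache black — skip
      net→db: db black — skip
    net black
    ast→parser: parser black — skip
  ast black
  auth gray
    utils gray
      utils→lexer: lexer black — skip
    utils black
  auth black
  codegen gray
    codegen→cache: cache black — skip
    codegen→parser: parser black — skip
  codegen black
  core→db: db black — skip
  log gray
    log→auth: auth black — skip
    log→cache: cache black — skip
    ui gray
      ui→cache: cache black — skip
      ui→codegen: codegen black — skip
      ui→core: core is gray → back edge
First back edge: ui → core.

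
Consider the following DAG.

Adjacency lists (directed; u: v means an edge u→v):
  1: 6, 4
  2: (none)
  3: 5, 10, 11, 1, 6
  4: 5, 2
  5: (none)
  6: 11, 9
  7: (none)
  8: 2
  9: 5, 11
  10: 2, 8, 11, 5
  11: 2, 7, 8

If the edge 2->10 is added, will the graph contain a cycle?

Adding 2→10 creates a cycle iff 10 can already reach 2.
Path from 10: 10 → 2.
So 10 → … → 2 → 10 is a cycle.

Yes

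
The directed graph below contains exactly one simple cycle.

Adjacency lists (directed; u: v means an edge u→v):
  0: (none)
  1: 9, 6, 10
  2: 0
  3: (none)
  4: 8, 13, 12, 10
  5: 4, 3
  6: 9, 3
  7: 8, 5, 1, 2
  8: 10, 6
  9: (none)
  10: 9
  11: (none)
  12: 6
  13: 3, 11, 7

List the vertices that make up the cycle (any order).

DFS with gray/black marking from 7:
7 gray
  8 gray
    10 gray
      9 gray
      9 black
    10 black
    6 gray
      6→9: 9 black — skip
      3 gray
      3 black
    6 black
  8 black
  5 gray
    4 gray
      4→8: 8 black — skip
      13 gray
        13→3: 3 black — skip
        11 gray
        11 black
        13→7: 7 is gray → back edge
Back edge closes the cycle 7 → 5 → 4 → 13 → 7; its vertices are {4, 5, 7, 13}.

4, 5, 7, 13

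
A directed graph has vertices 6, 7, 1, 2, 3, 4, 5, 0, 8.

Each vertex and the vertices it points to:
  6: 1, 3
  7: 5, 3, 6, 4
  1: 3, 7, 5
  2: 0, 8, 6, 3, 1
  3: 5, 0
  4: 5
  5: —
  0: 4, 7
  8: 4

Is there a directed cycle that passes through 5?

5 lies on a cycle iff there is a path from 5 back to itself.
Exploring from 5, it never reaches itself; equivalently, its strongly connected component is a singleton.

No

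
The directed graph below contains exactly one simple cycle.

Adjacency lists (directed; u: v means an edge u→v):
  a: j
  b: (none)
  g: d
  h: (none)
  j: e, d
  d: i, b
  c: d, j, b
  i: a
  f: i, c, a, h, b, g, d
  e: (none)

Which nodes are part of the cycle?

a, d, i, j

DFS with gray/black marking from j:
j gray
  e gray
  e black
  d gray
    i gray
      a gray
        a→j: j is gray → back edge
Back edge closes the cycle j → d → i → a → j; its vertices are {a, d, i, j}.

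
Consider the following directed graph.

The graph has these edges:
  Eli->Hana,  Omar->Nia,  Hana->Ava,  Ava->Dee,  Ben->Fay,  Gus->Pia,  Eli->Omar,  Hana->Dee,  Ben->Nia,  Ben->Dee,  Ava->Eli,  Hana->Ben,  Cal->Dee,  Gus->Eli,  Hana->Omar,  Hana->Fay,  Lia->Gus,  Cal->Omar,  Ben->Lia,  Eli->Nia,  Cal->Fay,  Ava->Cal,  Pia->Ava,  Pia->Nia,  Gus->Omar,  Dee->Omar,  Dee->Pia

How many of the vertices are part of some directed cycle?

A vertex is on a directed cycle iff it belongs to a strongly connected component of size ≥ 2 (or has a self-loop).
The vertices on cycles are {Ava, Ben, Cal, Dee, Eli, Gus, Lia, Pia, Hana} — 9 in total.

9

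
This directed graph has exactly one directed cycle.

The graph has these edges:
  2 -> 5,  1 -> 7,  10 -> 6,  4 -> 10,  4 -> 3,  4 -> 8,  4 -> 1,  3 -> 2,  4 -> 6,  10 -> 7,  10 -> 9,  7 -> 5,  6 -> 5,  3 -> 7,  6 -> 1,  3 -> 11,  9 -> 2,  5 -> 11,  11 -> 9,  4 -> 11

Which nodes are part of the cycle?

DFS with gray/black marking from 11:
11 gray
  9 gray
    2 gray
      5 gray
        5→11: 11 is gray → back edge
Back edge closes the cycle 11 → 9 → 2 → 5 → 11; its vertices are {2, 5, 9, 11}.

2, 5, 9, 11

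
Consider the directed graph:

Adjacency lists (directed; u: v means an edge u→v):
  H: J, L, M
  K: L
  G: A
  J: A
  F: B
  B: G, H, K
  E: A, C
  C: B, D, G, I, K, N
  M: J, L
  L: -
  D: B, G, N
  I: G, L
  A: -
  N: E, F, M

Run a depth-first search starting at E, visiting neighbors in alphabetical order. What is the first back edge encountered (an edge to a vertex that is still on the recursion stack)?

N→E

DFS from E (visiting neighbors in alphabetical order); mark gray on enter, black on exit:
E gray
  A gray
  A black
  C gray
    B gray
      G gray
        G→A: A black — skip
      G black
      H gray
        J gray
          J→A: A black — skip
        J black
        L gray
        L black
        M gray
          M→J: J black — skip
          M→L: L black — skip
        M black
      H black
      K gray
        K→L: L black — skip
      K black
    B black
    D gray
      D→B: B black — skip
      D→G: G black — skip
      N gray
        N→E: E is gray → back edge
First back edge: N → E.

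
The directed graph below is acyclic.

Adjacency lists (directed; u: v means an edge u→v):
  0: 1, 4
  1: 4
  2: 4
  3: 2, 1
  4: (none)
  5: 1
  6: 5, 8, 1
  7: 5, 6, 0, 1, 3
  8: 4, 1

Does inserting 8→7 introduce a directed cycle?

Adding 8→7 creates a cycle iff 7 can already reach 8.
Path from 7: 7 → 6 → 8.
So 7 → … → 8 → 7 is a cycle.

Yes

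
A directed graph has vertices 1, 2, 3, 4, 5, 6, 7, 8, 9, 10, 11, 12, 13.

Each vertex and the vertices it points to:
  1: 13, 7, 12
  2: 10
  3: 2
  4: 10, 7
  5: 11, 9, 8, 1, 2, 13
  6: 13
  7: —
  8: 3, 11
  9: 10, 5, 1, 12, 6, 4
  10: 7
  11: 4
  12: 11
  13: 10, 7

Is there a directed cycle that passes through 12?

No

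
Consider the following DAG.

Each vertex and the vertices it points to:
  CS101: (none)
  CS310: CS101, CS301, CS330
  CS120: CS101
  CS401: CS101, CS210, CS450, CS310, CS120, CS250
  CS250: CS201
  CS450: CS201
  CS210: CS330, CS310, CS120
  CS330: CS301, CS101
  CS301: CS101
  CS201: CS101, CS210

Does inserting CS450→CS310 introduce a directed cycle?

No

Adding CS450→CS310 creates a cycle iff CS310 can already reach CS450.
Explore from CS310: no path reaches CS450. The graph stays acyclic.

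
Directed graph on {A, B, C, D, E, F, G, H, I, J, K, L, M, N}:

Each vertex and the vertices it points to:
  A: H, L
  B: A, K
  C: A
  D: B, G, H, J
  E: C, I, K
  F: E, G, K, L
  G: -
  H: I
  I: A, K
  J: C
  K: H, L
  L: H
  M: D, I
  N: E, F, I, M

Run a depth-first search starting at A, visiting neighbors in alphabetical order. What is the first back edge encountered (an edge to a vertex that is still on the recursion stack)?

I->A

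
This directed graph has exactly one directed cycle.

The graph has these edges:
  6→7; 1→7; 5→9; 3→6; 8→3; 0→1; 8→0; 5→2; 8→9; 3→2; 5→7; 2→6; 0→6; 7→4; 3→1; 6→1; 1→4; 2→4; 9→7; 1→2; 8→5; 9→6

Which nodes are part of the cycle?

DFS with gray/black marking from 6:
6 gray
  7 gray
    4 gray
    4 black
  7 black
  1 gray
    1→4: 4 black — skip
    1→7: 7 black — skip
    2 gray
      2→4: 4 black — skip
      2→6: 6 is gray → back edge
Back edge closes the cycle 6 → 1 → 2 → 6; its vertices are {1, 2, 6}.

1, 2, 6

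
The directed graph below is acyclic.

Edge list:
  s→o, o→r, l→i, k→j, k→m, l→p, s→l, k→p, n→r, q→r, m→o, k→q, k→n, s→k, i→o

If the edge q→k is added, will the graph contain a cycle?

Yes

Adding q→k creates a cycle iff k can already reach q.
Path from k: k → q.
So k → … → q → k is a cycle.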